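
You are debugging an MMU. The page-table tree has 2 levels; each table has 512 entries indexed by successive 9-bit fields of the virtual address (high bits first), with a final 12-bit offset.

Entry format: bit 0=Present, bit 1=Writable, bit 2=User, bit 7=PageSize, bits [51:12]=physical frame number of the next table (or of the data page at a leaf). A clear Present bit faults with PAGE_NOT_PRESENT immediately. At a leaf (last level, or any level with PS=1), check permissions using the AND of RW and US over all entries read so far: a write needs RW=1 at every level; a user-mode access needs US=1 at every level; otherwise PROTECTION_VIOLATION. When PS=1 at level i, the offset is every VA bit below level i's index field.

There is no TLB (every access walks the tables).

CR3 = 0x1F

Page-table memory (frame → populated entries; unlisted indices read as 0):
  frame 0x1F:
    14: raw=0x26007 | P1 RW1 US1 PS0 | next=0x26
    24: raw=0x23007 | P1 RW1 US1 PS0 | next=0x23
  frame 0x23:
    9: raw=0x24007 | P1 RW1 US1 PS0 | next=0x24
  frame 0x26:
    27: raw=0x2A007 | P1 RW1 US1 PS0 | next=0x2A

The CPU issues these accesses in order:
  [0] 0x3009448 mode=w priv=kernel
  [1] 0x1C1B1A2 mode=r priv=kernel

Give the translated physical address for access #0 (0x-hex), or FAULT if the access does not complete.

Per-access translation:
#0 VA=0x3009448 (w,kernel):
  lvl0: tbl 0x1F, slot 24 ⇒ 0x23007 (P1/RW1/US1/PS0)
  lvl1: tbl 0x23, slot 9 ⇒ 0x24007 (P1/RW1/US1/PS0)
  → PA=0x24448  (2 entries read)
#1 VA=0x1C1B1A2 (r,kernel):
  lvl0: tbl 0x1F, slot 14 ⇒ 0x26007 (P1/RW1/US1/PS0)
  lvl1: tbl 0x26, slot 27 ⇒ 0x2A007 (P1/RW1/US1/PS0)
  → PA=0x2A1A2  (2 entries read)

Access #0 PA: 0x24448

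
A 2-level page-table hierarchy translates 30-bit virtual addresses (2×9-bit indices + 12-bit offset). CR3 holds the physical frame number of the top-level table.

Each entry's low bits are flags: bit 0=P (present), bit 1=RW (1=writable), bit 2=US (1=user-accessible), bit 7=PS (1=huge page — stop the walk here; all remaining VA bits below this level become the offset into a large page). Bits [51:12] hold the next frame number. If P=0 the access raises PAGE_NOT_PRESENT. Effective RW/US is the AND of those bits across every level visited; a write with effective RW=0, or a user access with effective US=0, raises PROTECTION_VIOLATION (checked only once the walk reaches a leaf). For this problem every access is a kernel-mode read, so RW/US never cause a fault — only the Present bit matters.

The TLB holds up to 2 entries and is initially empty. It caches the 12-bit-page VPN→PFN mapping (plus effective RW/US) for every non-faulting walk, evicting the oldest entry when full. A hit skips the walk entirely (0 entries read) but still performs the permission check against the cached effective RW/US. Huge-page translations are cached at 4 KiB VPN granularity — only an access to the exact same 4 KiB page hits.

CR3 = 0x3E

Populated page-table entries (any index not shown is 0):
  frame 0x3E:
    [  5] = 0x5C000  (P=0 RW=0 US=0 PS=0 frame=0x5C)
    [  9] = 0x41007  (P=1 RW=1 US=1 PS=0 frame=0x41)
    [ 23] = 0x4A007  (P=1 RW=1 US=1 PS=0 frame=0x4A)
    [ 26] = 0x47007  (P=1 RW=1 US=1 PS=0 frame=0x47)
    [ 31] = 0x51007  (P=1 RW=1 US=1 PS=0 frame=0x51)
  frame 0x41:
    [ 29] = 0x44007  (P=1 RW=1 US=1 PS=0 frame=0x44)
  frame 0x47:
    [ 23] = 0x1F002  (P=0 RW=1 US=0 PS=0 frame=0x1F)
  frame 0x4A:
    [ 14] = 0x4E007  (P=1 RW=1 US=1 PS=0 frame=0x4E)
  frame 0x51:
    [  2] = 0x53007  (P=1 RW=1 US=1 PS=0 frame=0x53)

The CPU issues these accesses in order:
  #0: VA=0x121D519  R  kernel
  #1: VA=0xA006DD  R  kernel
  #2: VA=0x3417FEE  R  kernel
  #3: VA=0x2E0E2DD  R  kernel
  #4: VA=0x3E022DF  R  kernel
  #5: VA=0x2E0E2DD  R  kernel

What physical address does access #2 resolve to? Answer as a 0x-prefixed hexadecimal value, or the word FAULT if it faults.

Per-access translation:
#0 VA=0x121D519 (r,kernel):
  lvl0: tbl 0x3E, slot 9 ⇒ 0x41007 (P1/RW1/US1/PS0)
  lvl1: tbl 0x41, slot 29 ⇒ 0x44007 (P1/RW1/US1/PS0)
  ⇒ phys 0x44519  [2 reads]
#1 VA=0xA006DD (r,kernel):
  lvl0: tbl 0x3E, slot 5 ⇒ 0x5C000 (P0/RW0/US0/PS0)
  ✗ PAGE_NOT_PRESENT  [1 reads]
#2 VA=0x3417FEE (r,kernel):
  lvl0: tbl 0x3E, slot 26 ⇒ 0x47007 (P1/RW1/US1/PS0)
  lvl1: tbl 0x47, slot 23 ⇒ 0x1F002 (P0/RW1/US0/PS0)
  ✗ PAGE_NOT_PRESENT  [2 reads]
#3 VA=0x2E0E2DD (r,kernel):
  lvl0: tbl 0x3E, slot 23 ⇒ 0x4A007 (P1/RW1/US1/PS0)
  lvl1: tbl 0x4A, slot 14 ⇒ 0x4E007 (P1/RW1/US1/PS0)
  ⇒ phys 0x4E2DD  [2 reads]
#4 VA=0x3E022DF (r,kernel):
  lvl0: tbl 0x3E, slot 31 ⇒ 0x51007 (P1/RW1/US1/PS0)
  lvl1: tbl 0x51, slot 2 ⇒ 0x53007 (P1/RW1/US1/PS0)
  ⇒ phys 0x532DF  [2 reads]
#5 VA=0x2E0E2DD (r,kernel):
  TLB hit vpn=0x2E0E → PA=0x4E2DD

Access #2 PA: FAULT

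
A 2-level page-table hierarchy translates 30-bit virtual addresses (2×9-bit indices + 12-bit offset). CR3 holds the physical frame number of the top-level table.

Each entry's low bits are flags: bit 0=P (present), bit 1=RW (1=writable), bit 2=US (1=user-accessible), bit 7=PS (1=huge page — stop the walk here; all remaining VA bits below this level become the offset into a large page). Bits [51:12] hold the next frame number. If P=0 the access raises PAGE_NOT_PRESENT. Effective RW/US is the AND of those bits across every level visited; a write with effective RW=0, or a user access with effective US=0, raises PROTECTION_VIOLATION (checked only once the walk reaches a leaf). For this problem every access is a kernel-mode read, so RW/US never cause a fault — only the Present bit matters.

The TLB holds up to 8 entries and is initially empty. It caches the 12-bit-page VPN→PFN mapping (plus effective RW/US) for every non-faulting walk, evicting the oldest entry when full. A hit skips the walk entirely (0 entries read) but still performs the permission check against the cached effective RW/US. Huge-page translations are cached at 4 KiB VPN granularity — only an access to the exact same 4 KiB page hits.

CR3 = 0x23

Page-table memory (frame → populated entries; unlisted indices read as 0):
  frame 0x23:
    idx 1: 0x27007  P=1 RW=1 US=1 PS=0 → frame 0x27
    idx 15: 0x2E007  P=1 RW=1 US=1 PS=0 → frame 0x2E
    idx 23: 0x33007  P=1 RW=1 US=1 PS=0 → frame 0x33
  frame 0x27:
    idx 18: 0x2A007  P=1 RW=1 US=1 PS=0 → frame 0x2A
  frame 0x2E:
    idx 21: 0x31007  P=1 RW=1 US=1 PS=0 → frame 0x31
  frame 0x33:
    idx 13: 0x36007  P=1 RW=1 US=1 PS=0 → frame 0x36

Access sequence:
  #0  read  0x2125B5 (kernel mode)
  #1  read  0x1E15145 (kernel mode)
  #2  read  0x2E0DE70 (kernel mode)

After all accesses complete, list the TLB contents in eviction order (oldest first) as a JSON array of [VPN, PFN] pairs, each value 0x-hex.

Per-access translation:
#0 VA=0x2125B5 (r,kernel):
  L0 @0x23[1] → 0x27007  P=1,RW=1,US=1,PS=0
  L1 @0x27[18] → 0x2A007  P=1,RW=1,US=1,PS=0
  ⇒ phys 0x2A5B5  [2 reads]
#1 VA=0x1E15145 (r,kernel):
  L0 @0x23[15] → 0x2E007  P=1,RW=1,US=1,PS=0
  L1 @0x2E[21] → 0x31007  P=1,RW=1,US=1,PS=0
  ⇒ phys 0x31145  [2 reads]
#2 VA=0x2E0DE70 (r,kernel):
  L0 @0x23[23] → 0x33007  P=1,RW=1,US=1,PS=0
  L1 @0x33[13] → 0x36007  P=1,RW=1,US=1,PS=0
  ⇒ phys 0x36E70  [2 reads]

TLB: [["0x212", "0x2A"], ["0x1E15", "0x31"], ["0x2E0D", "0x36"]]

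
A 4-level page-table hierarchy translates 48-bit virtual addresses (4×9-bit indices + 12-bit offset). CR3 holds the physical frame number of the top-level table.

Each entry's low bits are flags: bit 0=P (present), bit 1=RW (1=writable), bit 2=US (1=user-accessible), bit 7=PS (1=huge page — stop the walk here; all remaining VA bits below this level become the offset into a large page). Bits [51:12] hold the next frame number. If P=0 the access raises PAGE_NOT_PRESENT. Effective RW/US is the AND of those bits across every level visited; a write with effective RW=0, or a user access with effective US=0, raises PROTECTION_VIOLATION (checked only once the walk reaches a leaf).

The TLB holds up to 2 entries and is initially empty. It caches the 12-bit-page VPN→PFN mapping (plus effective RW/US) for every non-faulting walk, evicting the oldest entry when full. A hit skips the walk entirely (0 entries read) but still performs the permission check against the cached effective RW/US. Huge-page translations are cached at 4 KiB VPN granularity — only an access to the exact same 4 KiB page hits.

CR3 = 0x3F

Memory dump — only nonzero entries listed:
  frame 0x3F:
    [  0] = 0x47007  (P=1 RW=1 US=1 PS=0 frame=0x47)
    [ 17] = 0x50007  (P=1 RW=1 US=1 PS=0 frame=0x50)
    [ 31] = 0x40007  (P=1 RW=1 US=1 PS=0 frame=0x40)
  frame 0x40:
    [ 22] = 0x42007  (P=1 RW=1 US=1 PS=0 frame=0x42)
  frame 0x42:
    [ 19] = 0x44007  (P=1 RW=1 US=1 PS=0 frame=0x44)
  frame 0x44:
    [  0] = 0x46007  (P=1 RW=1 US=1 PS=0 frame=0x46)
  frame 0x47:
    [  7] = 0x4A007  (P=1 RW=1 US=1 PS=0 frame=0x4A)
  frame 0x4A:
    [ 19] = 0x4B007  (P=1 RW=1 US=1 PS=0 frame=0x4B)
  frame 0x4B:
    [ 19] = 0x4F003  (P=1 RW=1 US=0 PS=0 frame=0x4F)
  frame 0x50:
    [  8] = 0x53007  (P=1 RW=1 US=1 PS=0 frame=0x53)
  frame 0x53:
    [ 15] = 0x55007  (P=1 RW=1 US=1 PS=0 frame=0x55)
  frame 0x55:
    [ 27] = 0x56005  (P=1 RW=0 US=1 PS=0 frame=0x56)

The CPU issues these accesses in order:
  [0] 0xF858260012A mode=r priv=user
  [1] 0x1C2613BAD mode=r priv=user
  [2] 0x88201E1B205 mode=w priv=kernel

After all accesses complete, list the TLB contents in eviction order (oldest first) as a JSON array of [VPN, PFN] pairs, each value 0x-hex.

Walk each access:
#0 VA=0xF858260012A (r,user):
  L0: frame=0x3F idx=31 entry=0x40007 [P=1 RW=1 US=1 PS=0]
  L1: frame=0x40 idx=22 entry=0x42007 [P=1 RW=1 US=1 PS=0]
  L2: frame=0x42 idx=19 entry=0x44007 [P=1 RW=1 US=1 PS=0]
  L3: frame=0x44 idx=0 entry=0x46007 [P=1 RW=1 US=1 PS=0]
  → PA=0x4612A  (4 entries read)
#1 VA=0x1C2613BAD (r,user):
  L0: frame=0x3F idx=0 entry=0x47007 [P=1 RW=1 US=1 PS=0]
  L1: frame=0x47 idx=7 entry=0x4A007 [P=1 RW=1 US=1 PS=0]
  L2: frame=0x4A idx=19 entry=0x4B007 [P=1 RW=1 US=1 PS=0]
  L3: frame=0x4B idx=19 entry=0x4F003 [P=1 RW=1 US=0 PS=0]
  ✗ PROTECTION_VIOLATION  [4 reads]
#2 VA=0x88201E1B205 (w,kernel):
  L0: frame=0x3F idx=17 entry=0x50007 [P=1 RW=1 US=1 PS=0]
  L1: frame=0x50 idx=8 entry=0x53007 [P=1 RW=1 US=1 PS=0]
  L2: frame=0x53 idx=15 entry=0x55007 [P=1 RW=1 US=1 PS=0]
  L3: frame=0x55 idx=27 entry=0x56005 [P=1 RW=0 US=1 PS=0]
  ✗ PROTECTION_VIOLATION  [4 reads]

TLB: [["0xF8582600", "0x46"]]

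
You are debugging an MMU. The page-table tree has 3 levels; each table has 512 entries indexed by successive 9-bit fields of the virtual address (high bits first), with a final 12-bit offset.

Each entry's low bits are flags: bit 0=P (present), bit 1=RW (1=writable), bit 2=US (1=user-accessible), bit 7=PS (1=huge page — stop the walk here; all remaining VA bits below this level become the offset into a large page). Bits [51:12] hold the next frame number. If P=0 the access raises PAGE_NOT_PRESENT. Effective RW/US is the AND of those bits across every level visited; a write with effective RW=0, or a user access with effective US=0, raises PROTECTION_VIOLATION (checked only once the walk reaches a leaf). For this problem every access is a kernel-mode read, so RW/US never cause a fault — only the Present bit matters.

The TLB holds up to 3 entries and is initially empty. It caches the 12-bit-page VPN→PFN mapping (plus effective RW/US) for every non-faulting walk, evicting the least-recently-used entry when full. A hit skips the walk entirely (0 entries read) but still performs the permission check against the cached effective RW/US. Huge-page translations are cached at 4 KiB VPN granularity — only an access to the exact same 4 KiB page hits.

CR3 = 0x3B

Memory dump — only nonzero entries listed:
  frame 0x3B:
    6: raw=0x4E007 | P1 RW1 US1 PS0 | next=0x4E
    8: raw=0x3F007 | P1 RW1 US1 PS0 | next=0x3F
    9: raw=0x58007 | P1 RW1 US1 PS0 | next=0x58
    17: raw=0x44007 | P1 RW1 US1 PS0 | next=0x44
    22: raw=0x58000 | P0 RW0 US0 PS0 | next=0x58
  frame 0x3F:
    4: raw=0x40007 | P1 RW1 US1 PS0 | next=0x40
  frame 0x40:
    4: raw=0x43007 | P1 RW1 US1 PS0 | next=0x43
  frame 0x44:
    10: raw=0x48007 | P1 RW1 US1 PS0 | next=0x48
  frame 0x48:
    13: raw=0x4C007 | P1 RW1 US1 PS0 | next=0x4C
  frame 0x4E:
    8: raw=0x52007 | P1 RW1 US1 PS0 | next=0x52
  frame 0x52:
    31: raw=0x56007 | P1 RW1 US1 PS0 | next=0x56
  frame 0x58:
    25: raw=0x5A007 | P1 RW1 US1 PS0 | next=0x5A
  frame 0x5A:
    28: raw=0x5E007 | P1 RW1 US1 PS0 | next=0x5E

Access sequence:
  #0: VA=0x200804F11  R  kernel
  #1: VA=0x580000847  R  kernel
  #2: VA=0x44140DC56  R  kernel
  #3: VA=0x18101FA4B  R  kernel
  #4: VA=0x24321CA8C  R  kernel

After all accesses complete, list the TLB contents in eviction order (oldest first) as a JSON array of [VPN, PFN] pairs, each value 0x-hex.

Trace:
#0 VA=0x200804F11 (r,kernel):
  lvl0: tbl 0x3B, slot 8 ⇒ 0x3F007 (P1/RW1/US1/PS0)
  lvl1: tbl 0x3F, slot 4 ⇒ 0x40007 (P1/RW1/US1/PS0)
  lvl2: tbl 0x40, slot 4 ⇒ 0x43007 (P1/RW1/US1/PS0)
  → PA=0x43F11  (3 entries read)
#1 VA=0x580000847 (r,kernel):
  lvl0: tbl 0x3B, slot 22 ⇒ 0x58000 (P0/RW0/US0/PS0)
  ✗ PAGE_NOT_PRESENT  [1 reads]
#2 VA=0x44140DC56 (r,kernel):
  lvl0: tbl 0x3B, slot 17 ⇒ 0x44007 (P1/RW1/US1/PS0)
  lvl1: tbl 0x44, slot 10 ⇒ 0x48007 (P1/RW1/US1/PS0)
  lvl2: tbl 0x48, slot 13 ⇒ 0x4C007 (P1/RW1/US1/PS0)
  → PA=0x4CC56  (3 entries read)
#3 VA=0x18101FA4B (r,kernel):
  lvl0: tbl 0x3B, slot 6 ⇒ 0x4E007 (P1/RW1/US1/PS0)
  lvl1: tbl 0x4E, slot 8 ⇒ 0x52007 (P1/RW1/US1/PS0)
  lvl2: tbl 0x52, slot 31 ⇒ 0x56007 (P1/RW1/US1/PS0)
  → PA=0x56A4B  (3 entries read)
#4 VA=0x24321CA8C (r,kernel):
  lvl0: tbl 0x3B, slot 9 ⇒ 0x58007 (P1/RW1/US1/PS0)
  lvl1: tbl 0x58, slot 25 ⇒ 0x5A007 (P1/RW1/US1/PS0)
  lvl2: tbl 0x5A, slot 28 ⇒ 0x5E007 (P1/RW1/US1/PS0)
  → PA=0x5EA8C  (3 entries read)

TLB: [["0x44140D", "0x4C"], ["0x18101F", "0x56"], ["0x24321C", "0x5E"]]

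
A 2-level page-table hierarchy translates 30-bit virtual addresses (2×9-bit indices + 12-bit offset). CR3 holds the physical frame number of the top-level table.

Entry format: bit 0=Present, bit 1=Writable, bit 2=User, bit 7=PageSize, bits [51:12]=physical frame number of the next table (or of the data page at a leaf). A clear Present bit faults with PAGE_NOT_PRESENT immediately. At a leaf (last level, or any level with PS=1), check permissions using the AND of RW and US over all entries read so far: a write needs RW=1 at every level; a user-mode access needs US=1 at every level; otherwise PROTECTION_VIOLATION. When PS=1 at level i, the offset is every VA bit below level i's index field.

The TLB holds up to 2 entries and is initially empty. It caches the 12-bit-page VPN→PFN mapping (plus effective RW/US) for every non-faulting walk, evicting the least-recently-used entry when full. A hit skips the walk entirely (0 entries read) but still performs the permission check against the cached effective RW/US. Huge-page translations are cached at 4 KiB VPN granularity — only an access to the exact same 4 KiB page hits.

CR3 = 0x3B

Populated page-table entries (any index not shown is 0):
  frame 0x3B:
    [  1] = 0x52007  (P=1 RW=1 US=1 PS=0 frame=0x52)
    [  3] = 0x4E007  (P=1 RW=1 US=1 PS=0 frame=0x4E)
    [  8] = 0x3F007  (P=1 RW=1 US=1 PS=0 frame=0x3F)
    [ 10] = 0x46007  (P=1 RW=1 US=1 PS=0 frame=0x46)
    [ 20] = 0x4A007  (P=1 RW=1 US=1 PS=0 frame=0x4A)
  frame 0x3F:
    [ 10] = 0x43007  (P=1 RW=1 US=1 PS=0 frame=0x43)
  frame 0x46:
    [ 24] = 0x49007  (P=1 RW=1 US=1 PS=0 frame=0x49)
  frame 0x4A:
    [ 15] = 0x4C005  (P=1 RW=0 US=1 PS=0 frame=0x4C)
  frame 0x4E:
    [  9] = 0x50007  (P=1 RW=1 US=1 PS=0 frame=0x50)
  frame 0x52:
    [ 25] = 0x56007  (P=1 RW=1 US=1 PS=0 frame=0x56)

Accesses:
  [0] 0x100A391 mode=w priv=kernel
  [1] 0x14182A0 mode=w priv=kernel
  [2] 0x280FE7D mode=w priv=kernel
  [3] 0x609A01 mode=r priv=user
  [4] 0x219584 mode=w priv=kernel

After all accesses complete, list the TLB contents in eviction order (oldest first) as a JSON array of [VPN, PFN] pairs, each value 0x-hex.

Per-access translation:
#0 VA=0x100A391 (w,kernel):
  lvl0: tbl 0x3B, slot 8 ⇒ 0x3F007 (P1/RW1/US1/PS0)
  lvl1: tbl 0x3F, slot 10 ⇒ 0x43007 (P1/RW1/US1/PS0)
  ✓ 0x43391  — 2 lookups
#1 VA=0x14182A0 (w,kernel):
  lvl0: tbl 0x3B, slot 10 ⇒ 0x46007 (P1/RW1/US1/PS0)
  lvl1: tbl 0x46, slot 24 ⇒ 0x49007 (P1/RW1/US1/PS0)
  ✓ 0x492A0  — 2 lookups
#2 VA=0x280FE7D (w,kernel):
  lvl0: tbl 0x3B, slot 20 ⇒ 0x4A007 (P1/RW1/US1/PS0)
  lvl1: tbl 0x4A, slot 15 ⇒ 0x4C005 (P1/RW0/US1/PS0)
  ✗ PROTECTION_VIOLATION  [2 reads]
#3 VA=0x609A01 (r,user):
  lvl0: tbl 0x3B, slot 3 ⇒ 0x4E007 (P1/RW1/US1/PS0)
  lvl1: tbl 0x4E, slot 9 ⇒ 0x50007 (P1/RW1/US1/PS0)
  ✓ 0x50A01  — 2 lookups
#4 VA=0x219584 (w,kernel):
  lvl0: tbl 0x3B, slot 1 ⇒ 0x52007 (P1/RW1/US1/PS0)
  lvl1: tbl 0x52, slot 25 ⇒ 0x56007 (P1/RW1/US1/PS0)
  ✓ 0x56584  — 2 lookups

TLB: [["0x609", "0x50"], ["0x219", "0x56"]]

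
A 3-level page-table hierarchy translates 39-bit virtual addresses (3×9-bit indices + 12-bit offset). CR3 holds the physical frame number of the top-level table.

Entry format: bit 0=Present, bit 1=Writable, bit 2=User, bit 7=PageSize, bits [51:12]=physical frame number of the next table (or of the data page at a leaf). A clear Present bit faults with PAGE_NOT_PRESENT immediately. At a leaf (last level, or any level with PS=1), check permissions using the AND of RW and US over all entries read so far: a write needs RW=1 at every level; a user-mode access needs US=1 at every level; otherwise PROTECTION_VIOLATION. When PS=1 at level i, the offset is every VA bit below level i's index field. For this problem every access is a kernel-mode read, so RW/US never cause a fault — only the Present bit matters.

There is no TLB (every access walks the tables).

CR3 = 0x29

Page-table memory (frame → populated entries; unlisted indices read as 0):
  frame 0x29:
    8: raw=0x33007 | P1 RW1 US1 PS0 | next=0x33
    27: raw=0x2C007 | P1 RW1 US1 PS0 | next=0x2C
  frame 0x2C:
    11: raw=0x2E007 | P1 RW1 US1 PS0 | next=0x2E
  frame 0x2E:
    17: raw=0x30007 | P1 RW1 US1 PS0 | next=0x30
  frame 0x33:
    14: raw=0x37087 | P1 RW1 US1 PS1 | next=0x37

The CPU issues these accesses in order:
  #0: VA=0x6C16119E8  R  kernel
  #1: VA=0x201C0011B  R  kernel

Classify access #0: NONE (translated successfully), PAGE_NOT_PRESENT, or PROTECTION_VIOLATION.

Per-access translation:
#0 VA=0x6C16119E8 (r,kernel):
  L0: frame=0x29 idx=27 entry=0x2C007 [P=1 RW=1 US=1 PS=0]
  L1: frame=0x2C idx=11 entry=0x2E007 [P=1 RW=1 US=1 PS=0]
  L2: frame=0x2E idx=17 entry=0x30007 [P=1 RW=1 US=1 PS=0]
  → PA=0x309E8  (3 entries read)
#1 VA=0x201C0011B (r,kernel):
  L0: frame=0x29 idx=8 entry=0x33007 [P=1 RW=1 US=1 PS=0]
  L1: frame=0x33 idx=14 entry=0x37087 [P=1 RW=1 US=1 PS=1]
  → PA=0x3711B (huge @L1)  (2 entries read)

Access #0 fault: NONE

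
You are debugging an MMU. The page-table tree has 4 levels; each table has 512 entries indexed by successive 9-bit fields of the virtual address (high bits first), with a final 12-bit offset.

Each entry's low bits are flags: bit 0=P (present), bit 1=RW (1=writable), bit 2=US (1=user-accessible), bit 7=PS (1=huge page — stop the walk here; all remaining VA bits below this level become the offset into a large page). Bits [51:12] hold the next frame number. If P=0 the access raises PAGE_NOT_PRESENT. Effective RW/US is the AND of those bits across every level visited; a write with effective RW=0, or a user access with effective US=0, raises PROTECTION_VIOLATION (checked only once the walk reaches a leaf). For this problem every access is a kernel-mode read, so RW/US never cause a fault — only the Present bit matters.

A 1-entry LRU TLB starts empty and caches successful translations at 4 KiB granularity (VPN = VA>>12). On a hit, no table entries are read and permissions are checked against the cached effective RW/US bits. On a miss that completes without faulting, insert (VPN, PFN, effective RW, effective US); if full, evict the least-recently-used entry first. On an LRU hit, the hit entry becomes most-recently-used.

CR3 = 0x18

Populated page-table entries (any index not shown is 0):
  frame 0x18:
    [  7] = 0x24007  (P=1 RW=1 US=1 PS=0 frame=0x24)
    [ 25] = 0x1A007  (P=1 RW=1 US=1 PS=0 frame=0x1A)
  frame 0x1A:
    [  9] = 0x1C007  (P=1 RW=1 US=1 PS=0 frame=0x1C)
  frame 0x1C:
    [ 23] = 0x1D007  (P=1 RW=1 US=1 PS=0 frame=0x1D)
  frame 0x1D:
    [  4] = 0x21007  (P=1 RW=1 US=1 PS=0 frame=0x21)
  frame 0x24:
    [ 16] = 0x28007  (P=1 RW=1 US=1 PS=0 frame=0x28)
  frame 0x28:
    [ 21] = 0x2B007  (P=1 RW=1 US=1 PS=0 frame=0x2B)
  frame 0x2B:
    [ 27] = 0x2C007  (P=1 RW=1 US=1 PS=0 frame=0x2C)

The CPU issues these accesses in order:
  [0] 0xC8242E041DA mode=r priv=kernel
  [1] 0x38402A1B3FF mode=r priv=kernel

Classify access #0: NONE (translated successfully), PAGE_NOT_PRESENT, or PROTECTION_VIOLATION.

Trace:
#0 VA=0xC8242E041DA (r,kernel):
  [0] read 0x18 idx=25: raw=0x1A007 flags P=1 W=1 U=1 S=0
  [1] read 0x1A idx=9: raw=0x1C007 flags P=1 W=1 U=1 S=0
  [2] read 0x1C idx=23: raw=0x1D007 flags P=1 W=1 U=1 S=0
  [3] read 0x1D idx=4: raw=0x21007 flags P=1 W=1 U=1 S=0
  ⇒ phys 0x211DA  [4 reads]
#1 VA=0x38402A1B3FF (r,kernel):
  [0] read 0x18 idx=7: raw=0x24007 flags P=1 W=1 U=1 S=0
  [1] read 0x24 idx=16: raw=0x28007 flags P=1 W=1 U=1 S=0
  [2] read 0x28 idx=21: raw=0x2B007 flags P=1 W=1 U=1 S=0
  [3] read 0x2B idx=27: raw=0x2C007 flags P=1 W=1 U=1 S=0
  ⇒ phys 0x2C3FF  [4 reads]

Access #0 fault: NONE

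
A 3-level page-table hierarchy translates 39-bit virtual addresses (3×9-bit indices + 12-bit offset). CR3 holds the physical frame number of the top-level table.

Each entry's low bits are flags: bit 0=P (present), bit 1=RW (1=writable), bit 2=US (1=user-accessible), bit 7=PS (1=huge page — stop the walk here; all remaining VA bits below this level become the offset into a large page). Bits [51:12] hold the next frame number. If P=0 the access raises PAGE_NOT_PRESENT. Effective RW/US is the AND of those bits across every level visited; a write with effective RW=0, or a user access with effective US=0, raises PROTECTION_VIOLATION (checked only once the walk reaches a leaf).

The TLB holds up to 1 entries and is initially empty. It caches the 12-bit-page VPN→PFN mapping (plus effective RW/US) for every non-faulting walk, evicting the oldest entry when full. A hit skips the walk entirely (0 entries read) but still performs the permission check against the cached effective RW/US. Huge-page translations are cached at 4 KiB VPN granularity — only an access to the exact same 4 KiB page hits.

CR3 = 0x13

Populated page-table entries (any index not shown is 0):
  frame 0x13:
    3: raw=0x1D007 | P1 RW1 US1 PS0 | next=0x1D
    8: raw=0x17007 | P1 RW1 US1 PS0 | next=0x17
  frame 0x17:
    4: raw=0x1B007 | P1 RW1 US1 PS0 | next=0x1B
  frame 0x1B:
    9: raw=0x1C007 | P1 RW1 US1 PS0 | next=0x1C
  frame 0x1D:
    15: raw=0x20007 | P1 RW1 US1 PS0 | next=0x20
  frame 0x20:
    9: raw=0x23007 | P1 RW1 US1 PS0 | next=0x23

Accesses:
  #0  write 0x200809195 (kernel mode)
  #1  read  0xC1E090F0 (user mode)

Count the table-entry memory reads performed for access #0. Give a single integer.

Per-access translation:
#0 VA=0x200809195 (w,kernel):
  lvl0: tbl 0x13, slot 8 ⇒ 0x17007 (P1/RW1/US1/PS0)
  lvl1: tbl 0x17, slot 4 ⇒ 0x1B007 (P1/RW1/US1/PS0)
  lvl2: tbl 0x1B, slot 9 ⇒ 0x1C007 (P1/RW1/US1/PS0)
  ⇒ phys 0x1C195  [3 reads]
#1 VA=0xC1E090F0 (r,user):
  lvl0: tbl 0x13, slot 3 ⇒ 0x1D007 (P1/RW1/US1/PS0)
  lvl1: tbl 0x1D, slot 15 ⇒ 0x20007 (P1/RW1/US1/PS0)
  lvl2: tbl 0x20, slot 9 ⇒ 0x23007 (P1/RW1/US1/PS0)
  ⇒ phys 0x230F0  [3 reads]

Entries read for #0: 3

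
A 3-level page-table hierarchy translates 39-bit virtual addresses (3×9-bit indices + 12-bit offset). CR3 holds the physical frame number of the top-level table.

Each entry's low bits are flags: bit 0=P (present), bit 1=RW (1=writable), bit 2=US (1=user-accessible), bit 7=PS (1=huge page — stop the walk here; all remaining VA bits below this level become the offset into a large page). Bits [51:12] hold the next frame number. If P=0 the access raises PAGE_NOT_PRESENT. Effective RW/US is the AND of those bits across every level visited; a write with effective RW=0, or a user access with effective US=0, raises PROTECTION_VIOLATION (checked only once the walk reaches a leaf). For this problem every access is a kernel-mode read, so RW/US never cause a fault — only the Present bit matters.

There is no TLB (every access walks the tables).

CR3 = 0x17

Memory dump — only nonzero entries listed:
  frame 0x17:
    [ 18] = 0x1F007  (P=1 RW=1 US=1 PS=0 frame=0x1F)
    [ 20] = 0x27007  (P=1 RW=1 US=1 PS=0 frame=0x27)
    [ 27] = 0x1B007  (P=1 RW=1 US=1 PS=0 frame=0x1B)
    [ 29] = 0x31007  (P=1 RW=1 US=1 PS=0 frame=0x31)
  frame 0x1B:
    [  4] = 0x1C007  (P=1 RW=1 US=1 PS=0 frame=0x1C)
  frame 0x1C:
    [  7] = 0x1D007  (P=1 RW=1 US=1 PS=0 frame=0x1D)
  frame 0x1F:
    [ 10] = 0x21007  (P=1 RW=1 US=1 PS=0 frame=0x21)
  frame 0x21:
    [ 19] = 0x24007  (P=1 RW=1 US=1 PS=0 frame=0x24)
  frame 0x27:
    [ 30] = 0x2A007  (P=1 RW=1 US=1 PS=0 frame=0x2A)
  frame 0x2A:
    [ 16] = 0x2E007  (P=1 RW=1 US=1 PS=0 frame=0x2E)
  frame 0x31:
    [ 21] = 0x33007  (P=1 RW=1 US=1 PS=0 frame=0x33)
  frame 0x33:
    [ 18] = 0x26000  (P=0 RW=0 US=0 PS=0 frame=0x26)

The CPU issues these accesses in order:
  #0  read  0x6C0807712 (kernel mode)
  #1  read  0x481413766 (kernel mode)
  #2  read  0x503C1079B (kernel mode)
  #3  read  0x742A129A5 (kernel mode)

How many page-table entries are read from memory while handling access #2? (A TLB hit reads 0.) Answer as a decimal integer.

Walk each access:
#0 VA=0x6C0807712 (r,kernel):
  L0 @0x17[27] → 0x1B007  P=1,RW=1,US=1,PS=0
  L1 @0x1B[4] → 0x1C007  P=1,RW=1,US=1,PS=0
  L2 @0x1C[7] → 0x1D007  P=1,RW=1,US=1,PS=0
  → PA=0x1D712  (3 entries read)
#1 VA=0x481413766 (r,kernel):
  L0 @0x17[18] → 0x1F007  P=1,RW=1,US=1,PS=0
  L1 @0x1F[10] → 0x21007  P=1,RW=1,US=1,PS=0
  L2 @0x21[19] → 0x24007  P=1,RW=1,US=1,PS=0
  → PA=0x24766  (3 entries read)
#2 VA=0x503C1079B (r,kernel):
  L0 @0x17[20] → 0x27007  P=1,RW=1,US=1,PS=0
  L1 @0x27[30] → 0x2A007  P=1,RW=1,US=1,PS=0
  L2 @0x2A[16] → 0x2E007  P=1,RW=1,US=1,PS=0
  → PA=0x2E79B  (3 entries read)
#3 VA=0x742A129A5 (r,kernel):
  L0 @0x17[29] → 0x31007  P=1,RW=1,US=1,PS=0
  L1 @0x31[21] → 0x33007  P=1,RW=1,US=1,PS=0
  L2 @0x33[18] → 0x26000  P=0,RW=0,US=0,PS=0
  → PAGE_NOT_PRESENT  (3 entries read)

Entries read for #2: 3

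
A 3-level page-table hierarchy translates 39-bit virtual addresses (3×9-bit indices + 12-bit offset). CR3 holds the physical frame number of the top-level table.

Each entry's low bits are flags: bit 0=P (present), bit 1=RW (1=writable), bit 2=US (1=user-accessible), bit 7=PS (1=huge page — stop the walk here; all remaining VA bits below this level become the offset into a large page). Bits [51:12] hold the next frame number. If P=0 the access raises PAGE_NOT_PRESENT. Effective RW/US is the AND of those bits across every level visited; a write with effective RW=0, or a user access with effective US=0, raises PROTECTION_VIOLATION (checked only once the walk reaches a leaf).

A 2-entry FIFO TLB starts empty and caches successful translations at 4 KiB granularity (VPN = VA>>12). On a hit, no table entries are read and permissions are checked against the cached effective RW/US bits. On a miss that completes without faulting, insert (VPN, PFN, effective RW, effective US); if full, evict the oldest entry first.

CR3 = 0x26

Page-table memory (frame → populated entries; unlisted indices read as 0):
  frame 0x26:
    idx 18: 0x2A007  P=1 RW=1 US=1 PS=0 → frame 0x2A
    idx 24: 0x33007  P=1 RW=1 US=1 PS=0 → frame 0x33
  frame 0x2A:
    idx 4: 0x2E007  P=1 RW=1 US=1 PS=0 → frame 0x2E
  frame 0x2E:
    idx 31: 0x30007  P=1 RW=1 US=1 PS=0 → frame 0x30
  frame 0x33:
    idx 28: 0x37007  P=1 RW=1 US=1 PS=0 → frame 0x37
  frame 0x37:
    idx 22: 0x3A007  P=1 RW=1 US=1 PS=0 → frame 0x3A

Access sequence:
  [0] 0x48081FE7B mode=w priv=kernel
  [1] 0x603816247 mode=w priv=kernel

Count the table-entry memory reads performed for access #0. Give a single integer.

Per-access translation:
#0 VA=0x48081FE7B (w,kernel):
  [0] read 0x26 idx=18: raw=0x2A007 flags P=1 W=1 U=1 S=0
  [1] read 0x2A idx=4: raw=0x2E007 flags P=1 W=1 U=1 S=0
  [2] read 0x2E idx=31: raw=0x30007 flags P=1 W=1 U=1 S=0
  ⇒ phys 0x30E7B  [3 reads]
#1 VA=0x603816247 (w,kernel):
  [0] read 0x26 idx=24: raw=0x33007 flags P=1 W=1 U=1 S=0
  [1] read 0x33 idx=28: raw=0x37007 flags P=1 W=1 U=1 S=0
  [2] read 0x37 idx=22: raw=0x3A007 flags P=1 W=1 U=1 S=0
  ⇒ phys 0x3A247  [3 reads]

Entries read for #0: 3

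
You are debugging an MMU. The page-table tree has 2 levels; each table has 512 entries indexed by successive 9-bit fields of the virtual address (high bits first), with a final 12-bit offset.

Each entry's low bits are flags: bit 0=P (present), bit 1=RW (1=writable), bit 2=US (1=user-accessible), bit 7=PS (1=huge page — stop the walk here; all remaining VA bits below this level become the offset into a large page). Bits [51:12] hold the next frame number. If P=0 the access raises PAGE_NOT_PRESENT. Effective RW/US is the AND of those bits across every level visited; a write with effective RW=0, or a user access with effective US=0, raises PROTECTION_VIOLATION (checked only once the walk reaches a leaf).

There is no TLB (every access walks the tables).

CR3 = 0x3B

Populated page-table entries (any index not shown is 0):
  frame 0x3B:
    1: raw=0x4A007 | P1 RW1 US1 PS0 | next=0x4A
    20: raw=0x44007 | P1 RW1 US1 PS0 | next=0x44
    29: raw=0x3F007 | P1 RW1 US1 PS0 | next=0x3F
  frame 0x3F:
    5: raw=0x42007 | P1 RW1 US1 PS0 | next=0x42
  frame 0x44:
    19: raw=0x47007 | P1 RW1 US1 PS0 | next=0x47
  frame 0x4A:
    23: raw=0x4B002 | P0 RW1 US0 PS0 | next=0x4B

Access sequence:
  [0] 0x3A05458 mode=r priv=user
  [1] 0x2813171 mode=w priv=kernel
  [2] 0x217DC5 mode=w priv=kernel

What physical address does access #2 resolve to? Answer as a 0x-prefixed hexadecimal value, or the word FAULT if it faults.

Walk each access:
#0 VA=0x3A05458 (r,user):
  L0 @0x3B[29] → 0x3F007  P=1,RW=1,US=1,PS=0
  L1 @0x3F[5] → 0x42007  P=1,RW=1,US=1,PS=0
  ⇒ phys 0x42458  [2 reads]
#1 VA=0x2813171 (w,kernel):
  L0 @0x3B[20] → 0x44007  P=1,RW=1,US=1,PS=0
  L1 @0x44[19] → 0x47007  P=1,RW=1,US=1,PS=0
  ⇒ phys 0x47171  [2 reads]
#2 VA=0x217DC5 (w,kernel):
  L0 @0x3B[1] → 0x4A007  P=1,RW=1,US=1,PS=0
  L1 @0x4A[23] → 0x4B002  P=0,RW=1,US=0,PS=0
  → PAGE_NOT_PRESENT  (2 entries read)

Access #2 PA: FAULT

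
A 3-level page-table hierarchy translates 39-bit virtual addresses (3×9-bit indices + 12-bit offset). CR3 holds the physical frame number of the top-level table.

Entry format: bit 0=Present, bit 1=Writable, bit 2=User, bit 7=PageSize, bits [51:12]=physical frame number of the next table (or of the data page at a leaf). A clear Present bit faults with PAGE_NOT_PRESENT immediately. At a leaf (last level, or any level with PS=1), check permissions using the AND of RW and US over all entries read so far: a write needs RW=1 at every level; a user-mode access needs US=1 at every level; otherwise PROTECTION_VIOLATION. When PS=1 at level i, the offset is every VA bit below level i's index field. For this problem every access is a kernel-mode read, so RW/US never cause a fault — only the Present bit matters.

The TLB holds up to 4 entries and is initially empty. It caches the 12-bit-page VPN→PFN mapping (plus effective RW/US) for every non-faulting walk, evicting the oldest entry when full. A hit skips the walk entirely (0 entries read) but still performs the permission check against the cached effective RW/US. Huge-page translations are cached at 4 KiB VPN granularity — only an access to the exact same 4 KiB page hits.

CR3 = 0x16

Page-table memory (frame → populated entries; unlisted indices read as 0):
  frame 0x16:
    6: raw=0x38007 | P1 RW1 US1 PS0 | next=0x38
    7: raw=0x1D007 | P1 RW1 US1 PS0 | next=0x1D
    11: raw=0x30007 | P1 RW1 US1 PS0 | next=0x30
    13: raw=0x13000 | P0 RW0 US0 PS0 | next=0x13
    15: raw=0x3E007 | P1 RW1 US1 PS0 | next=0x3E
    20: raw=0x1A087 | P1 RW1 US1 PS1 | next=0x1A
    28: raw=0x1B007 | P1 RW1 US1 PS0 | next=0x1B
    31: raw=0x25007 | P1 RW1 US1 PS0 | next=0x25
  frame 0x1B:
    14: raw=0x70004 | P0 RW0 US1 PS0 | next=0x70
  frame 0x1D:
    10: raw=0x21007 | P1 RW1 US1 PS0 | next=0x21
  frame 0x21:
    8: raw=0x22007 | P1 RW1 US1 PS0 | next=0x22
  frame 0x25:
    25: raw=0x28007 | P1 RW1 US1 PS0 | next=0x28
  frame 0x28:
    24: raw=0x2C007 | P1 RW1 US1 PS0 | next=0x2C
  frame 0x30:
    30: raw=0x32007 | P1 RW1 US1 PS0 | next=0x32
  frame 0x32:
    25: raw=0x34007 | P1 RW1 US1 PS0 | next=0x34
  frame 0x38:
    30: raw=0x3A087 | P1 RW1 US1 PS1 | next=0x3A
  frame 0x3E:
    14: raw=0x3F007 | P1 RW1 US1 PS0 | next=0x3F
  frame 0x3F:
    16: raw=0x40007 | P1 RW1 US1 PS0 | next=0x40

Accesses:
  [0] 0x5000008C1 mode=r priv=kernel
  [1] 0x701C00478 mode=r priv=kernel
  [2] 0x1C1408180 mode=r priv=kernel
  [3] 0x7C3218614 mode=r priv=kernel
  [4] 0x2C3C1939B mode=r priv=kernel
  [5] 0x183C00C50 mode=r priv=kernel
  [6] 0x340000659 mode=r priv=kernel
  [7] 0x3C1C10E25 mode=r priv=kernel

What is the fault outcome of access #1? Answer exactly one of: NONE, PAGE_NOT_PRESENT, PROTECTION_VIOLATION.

Trace:
#0 VA=0x5000008C1 (r,kernel):
  lvl0: tbl 0x16, slot 20 ⇒ 0x1A087 (P1/RW1/US1/PS1)
  → PA=0x1A8C1 (huge @L0)  (1 entries read)
#1 VA=0x701C00478 (r,kernel):
  lvl0: tbl 0x16, slot 28 ⇒ 0x1B007 (P1/RW1/US1/PS0)
  lvl1: tbl 0x1B, slot 14 ⇒ 0x70004 (P0/RW0/US1/PS0)
  ⇒ fault: PAGE_NOT_PRESENT  — 2 lookups
#2 VA=0x1C1408180 (r,kernel):
  lvl0: tbl 0x16, slot 7 ⇒ 0x1D007 (P1/RW1/US1/PS0)
  lvl1: tbl 0x1D, slot 10 ⇒ 0x21007 (P1/RW1/US1/PS0)
  lvl2: tbl 0x21, slot 8 ⇒ 0x22007 (P1/RW1/US1/PS0)
  → PA=0x22180  (3 entries read)
#3 VA=0x7C3218614 (r,kernel):
  lvl0: tbl 0x16, slot 31 ⇒ 0x25007 (P1/RW1/US1/PS0)
  lvl1: tbl 0x25, slot 25 ⇒ 0x28007 (P1/RW1/US1/PS0)
  lvl2: tbl 0x28, slot 24 ⇒ 0x2C007 (P1/RW1/US1/PS0)
  → PA=0x2C614  (3 entries read)
#4 VA=0x2C3C1939B (r,kernel):
  lvl0: tbl 0x16, slot 11 ⇒ 0x30007 (P1/RW1/US1/PS0)
  lvl1: tbl 0x30, slot 30 ⇒ 0x32007 (P1/RW1/US1/PS0)
  lvl2: tbl 0x32, slot 25 ⇒ 0x34007 (P1/RW1/US1/PS0)
  → PA=0x3439B  (3 entries read)
#5 VA=0x183C00C50 (r,kernel):
  lvl0: tbl 0x16, slot 6 ⇒ 0x38007 (P1/RW1/US1/PS0)
  lvl1: tbl 0x38, slot 30 ⇒ 0x3A087 (P1/RW1/US1/PS1)
  → PA=0x3AC50 (huge @L1)  (2 entries read)
#6 VA=0x340000659 (r,kernel):
  lvl0: tbl 0x16, slot 13 ⇒ 0x13000 (P0/RW0/US0/PS0)
  ⇒ fault: PAGE_NOT_PRESENT  — 1 lookups
#7 VA=0x3C1C10E25 (r,kernel):
  lvl0: tbl 0x16, slot 15 ⇒ 0x3E007 (P1/RW1/US1/PS0)
  lvl1: tbl 0x3E, slot 14 ⇒ 0x3F007 (P1/RW1/US1/PS0)
  lvl2: tbl 0x3F, slot 16 ⇒ 0x40007 (P1/RW1/US1/PS0)
  → PA=0x40E25  (3 entries read)

Access #1 fault: PAGE_NOT_PRESENT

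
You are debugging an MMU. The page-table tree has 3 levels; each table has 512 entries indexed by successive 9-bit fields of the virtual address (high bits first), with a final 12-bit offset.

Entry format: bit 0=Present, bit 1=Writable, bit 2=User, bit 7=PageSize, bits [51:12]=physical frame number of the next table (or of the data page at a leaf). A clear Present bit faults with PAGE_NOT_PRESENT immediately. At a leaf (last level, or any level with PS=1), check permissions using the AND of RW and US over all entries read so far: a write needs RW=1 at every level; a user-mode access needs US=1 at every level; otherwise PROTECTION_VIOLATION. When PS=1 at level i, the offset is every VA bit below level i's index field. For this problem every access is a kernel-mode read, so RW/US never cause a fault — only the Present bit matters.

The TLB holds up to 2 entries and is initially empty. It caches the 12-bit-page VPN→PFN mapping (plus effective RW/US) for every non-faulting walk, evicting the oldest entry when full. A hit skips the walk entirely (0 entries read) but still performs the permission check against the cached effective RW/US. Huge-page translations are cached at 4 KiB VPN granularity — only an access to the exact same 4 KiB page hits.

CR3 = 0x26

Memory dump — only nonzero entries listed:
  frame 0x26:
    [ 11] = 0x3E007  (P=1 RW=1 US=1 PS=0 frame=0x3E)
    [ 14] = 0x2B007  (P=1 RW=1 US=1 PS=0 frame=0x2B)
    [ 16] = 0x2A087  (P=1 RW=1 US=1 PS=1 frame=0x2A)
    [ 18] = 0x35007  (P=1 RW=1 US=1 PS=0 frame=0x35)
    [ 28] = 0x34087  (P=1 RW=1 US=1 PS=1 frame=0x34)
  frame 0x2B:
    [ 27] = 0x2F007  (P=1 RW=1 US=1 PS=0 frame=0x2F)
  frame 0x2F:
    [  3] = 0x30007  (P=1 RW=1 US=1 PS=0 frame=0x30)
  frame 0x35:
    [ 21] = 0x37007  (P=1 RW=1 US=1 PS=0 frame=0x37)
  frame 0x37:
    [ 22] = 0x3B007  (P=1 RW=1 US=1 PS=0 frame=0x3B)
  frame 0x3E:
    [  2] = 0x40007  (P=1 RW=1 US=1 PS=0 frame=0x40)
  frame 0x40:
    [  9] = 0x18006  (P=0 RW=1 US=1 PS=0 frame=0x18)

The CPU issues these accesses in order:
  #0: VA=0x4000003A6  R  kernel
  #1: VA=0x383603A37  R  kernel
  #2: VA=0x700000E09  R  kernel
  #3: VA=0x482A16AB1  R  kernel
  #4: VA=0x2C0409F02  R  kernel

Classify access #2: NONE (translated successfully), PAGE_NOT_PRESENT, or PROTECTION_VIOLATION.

Trace:
#0 VA=0x4000003A6 (r,kernel):
  L0 @0x26[16] → 0x2A087  P=1,RW=1,US=1,PS=1
  ⇒ phys 0x2A3A6 (huge @L0)  [1 reads]
#1 VA=0x383603A37 (r,kernel):
  L0 @0x26[14] → 0x2B007  P=1,RW=1,US=1,PS=0
  L1 @0x2B[27] → 0x2F007  P=1,RW=1,US=1,PS=0
  L2 @0x2F[3] → 0x30007  P=1,RW=1,US=1,PS=0
  ⇒ phys 0x30A37  [3 reads]
#2 VA=0x700000E09 (r,kernel):
  L0 @0x26[28] → 0x34087  P=1,RW=1,US=1,PS=1
  ⇒ phys 0x34E09 (huge @L0)  [1 reads]
#3 VA=0x482A16AB1 (r,kernel):
  L0 @0x26[18] → 0x35007  P=1,RW=1,US=1,PS=0
  L1 @0x35[21] → 0x37007  P=1,RW=1,US=1,PS=0
  L2 @0x37[22] → 0x3B007  P=1,RW=1,US=1,PS=0
  ⇒ phys 0x3BAB1  [3 reads]
#4 VA=0x2C0409F02 (r,kernel):
  L0 @0x26[11] → 0x3E007  P=1,RW=1,US=1,PS=0
  L1 @0x3E[2] → 0x40007  P=1,RW=1,US=1,PS=0
  L2 @0x40[9] → 0x18006  P=0,RW=1,US=1,PS=0
  ⇒ fault: PAGE_NOT_PRESENT  — 3 lookups

Access #2 fault: NONE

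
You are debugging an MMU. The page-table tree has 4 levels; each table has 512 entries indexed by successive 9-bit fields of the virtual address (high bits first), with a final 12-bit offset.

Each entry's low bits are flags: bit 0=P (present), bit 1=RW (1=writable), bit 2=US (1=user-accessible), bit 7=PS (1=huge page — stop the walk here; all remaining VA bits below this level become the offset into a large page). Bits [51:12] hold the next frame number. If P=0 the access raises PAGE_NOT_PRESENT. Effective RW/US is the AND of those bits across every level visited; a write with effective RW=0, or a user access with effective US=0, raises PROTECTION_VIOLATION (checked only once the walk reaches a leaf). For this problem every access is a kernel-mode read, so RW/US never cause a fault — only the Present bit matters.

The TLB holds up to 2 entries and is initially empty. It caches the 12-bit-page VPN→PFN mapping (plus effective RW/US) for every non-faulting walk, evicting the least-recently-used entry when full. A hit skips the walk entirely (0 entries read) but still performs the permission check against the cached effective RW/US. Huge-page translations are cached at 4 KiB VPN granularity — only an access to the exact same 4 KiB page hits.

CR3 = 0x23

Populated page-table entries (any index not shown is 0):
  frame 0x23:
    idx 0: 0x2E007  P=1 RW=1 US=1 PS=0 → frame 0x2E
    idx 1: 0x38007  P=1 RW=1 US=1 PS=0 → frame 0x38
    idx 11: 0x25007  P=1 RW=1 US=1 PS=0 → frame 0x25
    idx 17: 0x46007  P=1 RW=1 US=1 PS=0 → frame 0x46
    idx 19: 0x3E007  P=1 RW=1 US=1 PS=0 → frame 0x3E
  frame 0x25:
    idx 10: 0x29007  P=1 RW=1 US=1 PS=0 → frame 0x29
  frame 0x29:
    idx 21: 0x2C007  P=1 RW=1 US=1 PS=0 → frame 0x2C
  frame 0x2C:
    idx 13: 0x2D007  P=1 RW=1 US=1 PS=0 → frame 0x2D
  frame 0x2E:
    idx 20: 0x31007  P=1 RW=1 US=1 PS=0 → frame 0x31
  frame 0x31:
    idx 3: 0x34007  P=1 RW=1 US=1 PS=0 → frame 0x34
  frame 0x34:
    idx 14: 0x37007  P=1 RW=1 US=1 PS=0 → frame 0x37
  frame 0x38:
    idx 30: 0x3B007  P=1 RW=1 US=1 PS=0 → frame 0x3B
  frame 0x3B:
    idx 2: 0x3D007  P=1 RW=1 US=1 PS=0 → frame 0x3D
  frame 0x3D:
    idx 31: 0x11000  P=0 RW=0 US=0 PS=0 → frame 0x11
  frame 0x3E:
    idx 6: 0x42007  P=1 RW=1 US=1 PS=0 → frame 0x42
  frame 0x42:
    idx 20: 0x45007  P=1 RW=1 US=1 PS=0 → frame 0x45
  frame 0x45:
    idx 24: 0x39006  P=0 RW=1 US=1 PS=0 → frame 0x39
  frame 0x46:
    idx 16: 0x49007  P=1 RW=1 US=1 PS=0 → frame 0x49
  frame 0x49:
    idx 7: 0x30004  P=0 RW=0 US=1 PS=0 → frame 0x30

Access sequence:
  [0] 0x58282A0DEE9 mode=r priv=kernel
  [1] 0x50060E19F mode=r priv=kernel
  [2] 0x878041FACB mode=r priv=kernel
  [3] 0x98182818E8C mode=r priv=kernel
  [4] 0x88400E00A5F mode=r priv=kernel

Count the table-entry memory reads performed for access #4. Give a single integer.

Per-access translation:
#0 VA=0x58282A0DEE9 (r,kernel):
  lvl0: tbl 0x23, slot 11 ⇒ 0x25007 (P1/RW1/US1/PS0)
  lvl1: tbl 0x25, slot 10 ⇒ 0x29007 (P1/RW1/US1/PS0)
  lvl2: tbl 0x29, slot 21 ⇒ 0x2C007 (P1/RW1/US1/PS0)
  lvl3: tbl 0x2C, slot 13 ⇒ 0x2D007 (P1/RW1/US1/PS0)
  → PA=0x2DEE9  (4 entries read)
#1 VA=0x50060E19F (r,kernel):
  lvl0: tbl 0x23, slot 0 ⇒ 0x2E007 (P1/RW1/US1/PS0)
  lvl1: tbl 0x2E, slot 20 ⇒ 0x31007 (P1/RW1/US1/PS0)
  lvl2: tbl 0x31, slot 3 ⇒ 0x34007 (P1/RW1/US1/PS0)
  lvl3: tbl 0x34, slot 14 ⇒ 0x37007 (P1/RW1/US1/PS0)
  → PA=0x3719F  (4 entries read)
#2 VA=0x878041FACB (r,kernel):
  lvl0: tbl 0x23, slot 1 ⇒ 0x38007 (P1/RW1/US1/PS0)
  lvl1: tbl 0x38, slot 30 ⇒ 0x3B007 (P1/RW1/US1/PS0)
  lvl2: tbl 0x3B, slot 2 ⇒ 0x3D007 (P1/RW1/US1/PS0)
  lvl3: tbl 0x3D, slot 31 ⇒ 0x11000 (P0/RW0/US0/PS0)
  ✗ PAGE_NOT_PRESENT  [4 reads]
#3 VA=0x98182818E8C (r,kernel):
  lvl0: tbl 0x23, slot 19 ⇒ 0x3E007 (P1/RW1/US1/PS0)
  lvl1: tbl 0x3E, slot 6 ⇒ 0x42007 (P1/RW1/US1/PS0)
  lvl2: tbl 0x42, slot 20 ⇒ 0x45007 (P1/RW1/US1/PS0)
  lvl3: tbl 0x45, slot 24 ⇒ 0x39006 (P0/RW1/US1/PS0)
  ✗ PAGE_NOT_PRESENT  [4 reads]
#4 VA=0x88400E00A5F (r,kernel):
  lvl0: tbl 0x23, slot 17 ⇒ 0x46007 (P1/RW1/US1/PS0)
  lvl1: tbl 0x46, slot 16 ⇒ 0x49007 (P1/RW1/US1/PS0)
  lvl2: tbl 0x49, slot 7 ⇒ 0x30004 (P0/RW0/US1/PS0)
  ✗ PAGE_NOT_PRESENT  [3 reads]

Entries read for #4: 3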